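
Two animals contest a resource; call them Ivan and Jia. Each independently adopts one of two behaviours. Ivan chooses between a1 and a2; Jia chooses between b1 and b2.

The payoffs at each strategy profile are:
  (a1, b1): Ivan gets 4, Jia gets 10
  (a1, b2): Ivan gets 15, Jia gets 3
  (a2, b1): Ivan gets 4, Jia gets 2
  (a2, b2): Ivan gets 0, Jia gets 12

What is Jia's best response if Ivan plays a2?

b2

Against a2, Jia earns 2 from b1 and 12 from b2.
So b2 is the best response.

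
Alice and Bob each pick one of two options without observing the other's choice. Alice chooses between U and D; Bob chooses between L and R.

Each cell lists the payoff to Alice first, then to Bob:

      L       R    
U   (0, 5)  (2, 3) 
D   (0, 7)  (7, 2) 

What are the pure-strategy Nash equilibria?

(U, L) and (D, L)

(U, L): Alice gets 0 ≥ 0 from D, and Bob gets 5 ≥ 3 from R — Nash equilibrium.
(U, R): Alice prefers D (7 > 2); Bob prefers L (5 > 3) — not an equilibrium.
(D, L): Alice gets 0 ≥ 0 from U, and Bob gets 7 ≥ 2 from R — Nash equilibrium.
(D, R): Bob prefers L (7 > 2) — not an equilibrium.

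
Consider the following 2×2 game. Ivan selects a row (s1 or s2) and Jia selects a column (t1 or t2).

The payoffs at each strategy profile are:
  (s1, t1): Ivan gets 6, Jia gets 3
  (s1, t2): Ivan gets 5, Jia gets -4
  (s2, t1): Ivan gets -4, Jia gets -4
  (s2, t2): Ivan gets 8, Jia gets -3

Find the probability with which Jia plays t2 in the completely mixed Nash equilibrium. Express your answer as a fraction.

Let c be the probability that Jia plays t1. In a completely mixed equilibrium, Ivan must be indifferent between s1 and s2.
Ivan's expected payoff from s1 is 6c + 5(1−c); from s2 it is −4c + 8(1−c).
Setting these equal: c + 5 = −12c + 8, so c = 3/13.
Therefore Jia plays t2 with probability 1 − 3/13 = 10/13.

10/13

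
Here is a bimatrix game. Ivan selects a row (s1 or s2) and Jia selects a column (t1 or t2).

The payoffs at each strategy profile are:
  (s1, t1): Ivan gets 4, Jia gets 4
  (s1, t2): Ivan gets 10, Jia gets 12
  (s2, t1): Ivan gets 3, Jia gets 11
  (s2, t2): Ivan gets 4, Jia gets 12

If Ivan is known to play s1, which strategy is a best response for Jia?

t2

Against s1, Jia earns 4 from t1 and 12 from t2.
So t2 is the best response.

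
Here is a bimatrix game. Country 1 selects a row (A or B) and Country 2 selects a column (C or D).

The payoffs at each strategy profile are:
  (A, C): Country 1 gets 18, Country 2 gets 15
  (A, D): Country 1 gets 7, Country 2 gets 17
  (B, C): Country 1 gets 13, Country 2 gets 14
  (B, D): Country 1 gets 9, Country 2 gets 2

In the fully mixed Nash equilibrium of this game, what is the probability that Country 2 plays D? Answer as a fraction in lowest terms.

5/7

Let y be the probability that Country 2 plays C. In a completely mixed equilibrium, Country 1 must be indifferent between A and B.
Country 1's expected payoff from A is 18y + 7(1−y); from B it is 13y + 9(1−y).
Setting these equal: 11y + 7 = 4y + 9, so y = 2/7.
Therefore Country 2 plays D with probability 1 − 2/7 = 5/7.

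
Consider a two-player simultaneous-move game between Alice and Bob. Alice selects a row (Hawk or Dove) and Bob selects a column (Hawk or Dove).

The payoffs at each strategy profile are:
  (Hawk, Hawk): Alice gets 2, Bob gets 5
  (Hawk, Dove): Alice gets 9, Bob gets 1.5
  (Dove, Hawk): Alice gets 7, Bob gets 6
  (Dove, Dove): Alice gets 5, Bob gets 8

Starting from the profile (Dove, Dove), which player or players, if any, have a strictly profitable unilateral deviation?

Alice at (Dove, Dove) earns 5; deviating to Hawk yields 9 — a strict improvement.
Bob earns 8; deviating to Hawk yields 6 — not better.
Only Alice has a strictly profitable deviation.

Alice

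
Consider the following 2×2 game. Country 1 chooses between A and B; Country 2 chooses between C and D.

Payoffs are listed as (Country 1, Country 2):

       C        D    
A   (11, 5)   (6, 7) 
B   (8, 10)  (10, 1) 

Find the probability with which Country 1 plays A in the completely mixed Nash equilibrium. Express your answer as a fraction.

Let x be the probability that Country 1 plays A. In a completely mixed equilibrium, Country 2 must be indifferent between C and D.
Country 2's expected payoff from C is 5x + 10(1−x); from D it is 7x + (1−x).
Setting these equal: −5x + 10 = 6x + 1, so x = 9/11.

9/11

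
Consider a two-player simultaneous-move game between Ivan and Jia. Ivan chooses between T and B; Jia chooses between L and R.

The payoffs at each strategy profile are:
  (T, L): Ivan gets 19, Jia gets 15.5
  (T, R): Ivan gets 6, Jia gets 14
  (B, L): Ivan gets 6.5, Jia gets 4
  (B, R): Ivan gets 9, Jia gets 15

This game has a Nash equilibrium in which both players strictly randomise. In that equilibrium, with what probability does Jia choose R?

Let y be the probability that Jia plays L. In a completely mixed equilibrium, Ivan must be indifferent between T and B.
Ivan's expected payoff from T is 19y + 6(1−y); from B it is 6.5y + 9(1−y).
Setting these equal: 13y + 6 = −2.5y + 9, so y = 6/31.
Therefore Jia plays R with probability 1 − 6/31 = 25/31.

25/31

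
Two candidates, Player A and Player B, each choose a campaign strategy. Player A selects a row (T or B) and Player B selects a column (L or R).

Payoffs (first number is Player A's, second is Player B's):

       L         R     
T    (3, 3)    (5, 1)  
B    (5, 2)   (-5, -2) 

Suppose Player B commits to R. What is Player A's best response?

T

Against R, Player A earns 5 from T and -5 from B.
So T is the best response.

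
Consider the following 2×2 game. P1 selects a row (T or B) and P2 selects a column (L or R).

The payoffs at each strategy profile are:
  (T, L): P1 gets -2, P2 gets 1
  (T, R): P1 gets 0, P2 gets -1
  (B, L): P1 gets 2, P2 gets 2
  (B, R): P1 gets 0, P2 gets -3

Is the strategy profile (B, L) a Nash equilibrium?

At (B, L), P1 earns 2; switching to T would give -2, so P1 has no profitable deviation.
P2 earns 2; switching to R would give -3, so P2 has no profitable deviation.
Neither player can gain by a unilateral deviation, so this profile is a Nash equilibrium.

Yes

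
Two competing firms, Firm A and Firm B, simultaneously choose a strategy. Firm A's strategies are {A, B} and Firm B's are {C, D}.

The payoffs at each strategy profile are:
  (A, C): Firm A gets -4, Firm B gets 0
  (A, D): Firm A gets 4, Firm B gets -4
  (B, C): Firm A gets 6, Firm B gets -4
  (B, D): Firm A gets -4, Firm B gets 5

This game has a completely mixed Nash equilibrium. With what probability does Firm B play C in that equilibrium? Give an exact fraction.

4/9

Let y be the probability that Firm B plays C. In a completely mixed equilibrium, Firm A must be indifferent between A and B.
Firm A's expected payoff from A is −4y + 4(1−y); from B it is 6y − 4(1−y).
Setting these equal: −8y + 4 = 10y − 4, so y = 4/9.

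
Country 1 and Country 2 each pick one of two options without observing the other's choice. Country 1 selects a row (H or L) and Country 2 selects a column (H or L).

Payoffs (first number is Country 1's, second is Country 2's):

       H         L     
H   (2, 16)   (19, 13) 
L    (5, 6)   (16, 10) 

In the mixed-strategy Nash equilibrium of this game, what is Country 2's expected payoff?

82/7

First find x, the probability Country 1 plays H, from Country 2's indifference between H and L: 16x + 6(1−x) = 13x + 10(1−x), giving x = 4/7.
Since Country 2 is indifferent in equilibrium, Country 2's expected payoff equals the payoff from either column against (4/7, 3/7). Using H: 16(4/7) + 6(3/7) = 82/7.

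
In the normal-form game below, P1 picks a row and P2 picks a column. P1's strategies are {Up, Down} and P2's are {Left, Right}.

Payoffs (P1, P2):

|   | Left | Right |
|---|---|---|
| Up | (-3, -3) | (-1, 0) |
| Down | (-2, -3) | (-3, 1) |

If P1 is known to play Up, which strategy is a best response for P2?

Right

Against Up, P2 earns -3 from Left and 0 from Right.
So Right is the best response.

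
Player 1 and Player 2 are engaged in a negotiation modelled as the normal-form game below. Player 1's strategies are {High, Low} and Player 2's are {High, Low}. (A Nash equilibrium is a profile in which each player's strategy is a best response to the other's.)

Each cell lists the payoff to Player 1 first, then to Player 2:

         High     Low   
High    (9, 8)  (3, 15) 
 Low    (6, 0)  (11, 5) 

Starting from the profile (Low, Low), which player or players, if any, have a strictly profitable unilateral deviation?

Player 1 at (Low, Low) earns 11; deviating to High yields 3 — not better.
Player 2 earns 5; deviating to High yields 0 — not better.
Neither player can strictly improve; the profile is a Nash equilibrium.

Neither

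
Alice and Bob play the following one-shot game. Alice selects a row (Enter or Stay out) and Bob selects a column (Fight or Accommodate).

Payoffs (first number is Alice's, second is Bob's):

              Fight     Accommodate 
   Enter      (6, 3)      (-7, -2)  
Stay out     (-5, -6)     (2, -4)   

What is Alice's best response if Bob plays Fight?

Enter

Against Fight, Alice earns 6 from Enter and -5 from Stay out.
So Enter is the best response.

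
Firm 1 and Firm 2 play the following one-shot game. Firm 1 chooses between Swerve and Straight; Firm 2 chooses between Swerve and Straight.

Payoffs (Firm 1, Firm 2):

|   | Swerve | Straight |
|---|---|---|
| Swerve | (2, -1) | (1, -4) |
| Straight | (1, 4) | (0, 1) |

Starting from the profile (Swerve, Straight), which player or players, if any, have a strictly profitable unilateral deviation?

Firm 2

Firm 1 at (Swerve, Straight) earns 1; deviating to Straight yields 0 — not better.
Firm 2 earns -4; deviating to Swerve yields -1 — a strict improvement.
Only Firm 2 has a strictly profitable deviation.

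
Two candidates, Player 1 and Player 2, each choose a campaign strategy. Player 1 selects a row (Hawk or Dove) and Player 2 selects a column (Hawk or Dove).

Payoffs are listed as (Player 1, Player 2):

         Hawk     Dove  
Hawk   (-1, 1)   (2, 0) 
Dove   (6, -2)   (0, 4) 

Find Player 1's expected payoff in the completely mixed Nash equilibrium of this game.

4/3

First find q, the probability Player 2 plays Hawk, from Player 1's indifference between Hawk and Dove: −q + 2(1−q) = 6q, giving q = 2/9.
Since Player 1 is indifferent in equilibrium, Player 1's expected payoff equals the payoff from either row against (2/9, 7/9). Using Hawk: −(2/9) + 2(7/9) = 4/3.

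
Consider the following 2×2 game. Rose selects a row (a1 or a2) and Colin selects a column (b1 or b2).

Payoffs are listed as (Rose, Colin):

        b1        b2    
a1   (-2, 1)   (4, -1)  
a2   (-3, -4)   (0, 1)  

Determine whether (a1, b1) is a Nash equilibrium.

At (a1, b1), Rose earns -2; switching to a2 would give -3, so Rose has no profitable deviation.
Colin earns 1; switching to b2 would give -1, so Colin has no profitable deviation.
Neither player can gain by a unilateral deviation, so this profile is a Nash equilibrium.

Yes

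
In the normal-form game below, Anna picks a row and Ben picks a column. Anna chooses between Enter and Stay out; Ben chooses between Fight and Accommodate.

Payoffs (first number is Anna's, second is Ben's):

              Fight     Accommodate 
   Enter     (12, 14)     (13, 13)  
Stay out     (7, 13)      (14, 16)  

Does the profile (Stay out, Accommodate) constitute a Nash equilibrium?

Yes

At (Stay out, Accommodate), Anna earns 14; switching to Enter would give 13, so Anna has no profitable deviation.
Ben earns 16; switching to Fight would give 13, so Ben has no profitable deviation.
Neither player can gain by a unilateral deviation, so this profile is a Nash equilibrium.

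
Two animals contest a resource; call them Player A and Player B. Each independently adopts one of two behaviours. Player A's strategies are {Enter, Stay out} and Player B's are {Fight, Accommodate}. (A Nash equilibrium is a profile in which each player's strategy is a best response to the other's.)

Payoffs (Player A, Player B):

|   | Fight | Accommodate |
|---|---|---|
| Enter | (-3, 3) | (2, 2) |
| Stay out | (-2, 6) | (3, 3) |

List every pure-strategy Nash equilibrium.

(Enter, Fight): Player A prefers Stay out (-2 > -3) — not an equilibrium.
(Enter, Accommodate): Player A prefers Stay out (3 > 2); Player B prefers Fight (3 > 2) — not an equilibrium.
(Stay out, Fight): Player A gets -2 ≥ -3 from Enter, and Player B gets 6 ≥ 3 from Accommodate — Nash equilibrium.
(Stay out, Accommodate): Player B prefers Fight (6 > 3) — not an equilibrium.

(Stay out, Fight)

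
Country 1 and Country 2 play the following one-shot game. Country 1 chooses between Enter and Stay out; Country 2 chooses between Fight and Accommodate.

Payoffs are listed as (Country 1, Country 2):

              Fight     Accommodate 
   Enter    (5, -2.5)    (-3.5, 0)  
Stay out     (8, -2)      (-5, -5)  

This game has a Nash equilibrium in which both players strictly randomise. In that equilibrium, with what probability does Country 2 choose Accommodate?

2/3

Let c be the probability that Country 2 plays Fight. In a completely mixed equilibrium, Country 1 must be indifferent between Enter and Stay out.
Country 1's expected payoff from Enter is 5c − 3.5(1−c); from Stay out it is 8c − 5(1−c).
Setting these equal: 8.5c − 3.5 = 13c − 5, so c = 1/3.
Therefore Country 2 plays Accommodate with probability 1 − 1/3 = 2/3.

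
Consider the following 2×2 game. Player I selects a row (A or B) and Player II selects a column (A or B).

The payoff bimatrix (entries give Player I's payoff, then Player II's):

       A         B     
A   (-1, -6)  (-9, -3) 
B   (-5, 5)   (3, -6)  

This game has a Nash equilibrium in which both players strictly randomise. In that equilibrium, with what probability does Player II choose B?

Let q be the probability that Player II plays A. In a completely mixed equilibrium, Player I must be indifferent between A and B.
Player I's expected payoff from A is −q − 9(1−q); from B it is −5q + 3(1−q).
Setting these equal: 8q − 9 = −8q + 3, so q = 3/4.
Therefore Player II plays B with probability 1 − 3/4 = 1/4.

1/4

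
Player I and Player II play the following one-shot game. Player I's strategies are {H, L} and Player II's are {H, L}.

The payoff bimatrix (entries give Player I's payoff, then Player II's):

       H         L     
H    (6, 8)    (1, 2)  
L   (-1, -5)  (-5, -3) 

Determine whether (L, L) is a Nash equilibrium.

At (L, L), Player I earns -5; switching to H would give 1, so Player I would deviate.
Player II earns -3; switching to H would give -5, so Player II has no profitable deviation.
Since at least one player can profitably deviate, this is not a Nash equilibrium.

No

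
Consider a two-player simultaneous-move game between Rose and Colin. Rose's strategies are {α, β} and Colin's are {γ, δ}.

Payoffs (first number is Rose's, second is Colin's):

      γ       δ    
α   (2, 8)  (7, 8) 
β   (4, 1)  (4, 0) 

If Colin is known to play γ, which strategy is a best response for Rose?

Against γ, Rose earns 2 from α and 4 from β.
So β is the best response.

β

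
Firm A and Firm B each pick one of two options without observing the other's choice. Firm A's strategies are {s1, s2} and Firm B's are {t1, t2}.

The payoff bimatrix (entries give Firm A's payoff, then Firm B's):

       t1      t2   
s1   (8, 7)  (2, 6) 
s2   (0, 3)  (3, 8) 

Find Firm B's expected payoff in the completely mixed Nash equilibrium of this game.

19/3

First find p, the probability Firm A plays s1, from Firm B's indifference between t1 and t2: 7p + 3(1−p) = 6p + 8(1−p), giving p = 5/6.
Since Firm B is indifferent in equilibrium, Firm B's expected payoff equals the payoff from either column against (5/6, 1/6). Using t1: 7(5/6) + 3(1/6) = 19/3.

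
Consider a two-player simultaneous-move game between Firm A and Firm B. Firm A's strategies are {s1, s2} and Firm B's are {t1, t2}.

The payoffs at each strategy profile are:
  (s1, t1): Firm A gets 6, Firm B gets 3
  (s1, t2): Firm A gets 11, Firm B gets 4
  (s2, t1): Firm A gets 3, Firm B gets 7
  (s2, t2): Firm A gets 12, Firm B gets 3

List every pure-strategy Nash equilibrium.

(s1, t1): Firm B prefers t2 (4 > 3) — not an equilibrium.
(s1, t2): Firm A prefers s2 (12 > 11) — not an equilibrium.
(s2, t1): Firm A prefers s1 (6 > 3) — not an equilibrium.
(s2, t2): Firm B prefers t1 (7 > 3) — not an equilibrium.

none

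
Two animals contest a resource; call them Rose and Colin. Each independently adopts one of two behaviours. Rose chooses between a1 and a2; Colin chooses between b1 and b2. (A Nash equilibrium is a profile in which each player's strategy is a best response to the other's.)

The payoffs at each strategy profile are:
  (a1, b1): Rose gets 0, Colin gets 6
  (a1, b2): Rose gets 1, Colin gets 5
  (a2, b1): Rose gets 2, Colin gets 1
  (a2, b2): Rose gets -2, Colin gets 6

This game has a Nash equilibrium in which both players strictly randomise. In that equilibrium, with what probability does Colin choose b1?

3/5

Let q be the probability that Colin plays b1. In a completely mixed equilibrium, Rose must be indifferent between a1 and a2.
Rose's expected payoff from a1 is (1−q); from a2 it is 2q − 2(1−q).
Setting these equal: −q + 1 = 4q − 2, so q = 3/5.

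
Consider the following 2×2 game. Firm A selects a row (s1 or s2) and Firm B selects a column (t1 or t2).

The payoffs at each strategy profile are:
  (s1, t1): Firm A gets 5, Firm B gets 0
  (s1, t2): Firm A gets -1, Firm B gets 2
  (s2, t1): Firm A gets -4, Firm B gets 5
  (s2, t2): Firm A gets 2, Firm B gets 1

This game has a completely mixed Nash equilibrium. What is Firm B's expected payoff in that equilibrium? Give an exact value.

First find x, the probability Firm A plays s1, from Firm B's indifference between t1 and t2: 5(1−x) = 2x + (1−x), giving x = 2/3.
Since Firm B is indifferent in equilibrium, Firm B's expected payoff equals the payoff from either column against (2/3, 1/3). Using t1: 5(1/3) = 5/3.

5/3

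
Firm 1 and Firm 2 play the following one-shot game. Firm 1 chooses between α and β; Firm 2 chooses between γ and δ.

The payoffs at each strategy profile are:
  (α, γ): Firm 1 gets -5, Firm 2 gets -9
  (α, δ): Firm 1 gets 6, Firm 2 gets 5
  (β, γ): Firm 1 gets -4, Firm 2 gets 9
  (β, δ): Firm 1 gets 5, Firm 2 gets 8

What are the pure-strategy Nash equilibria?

(α, δ) and (β, γ)

(α, γ): Firm 1 prefers β (-4 > -5); Firm 2 prefers δ (5 > -9) — not an equilibrium.
(α, δ): Firm 1 gets 6 ≥ 5 from β, and Firm 2 gets 5 ≥ -9 from γ — Nash equilibrium.
(β, γ): Firm 1 gets -4 ≥ -5 from α, and Firm 2 gets 9 ≥ 8 from δ — Nash equilibrium.
(β, δ): Firm 1 prefers α (6 > 5); Firm 2 prefers γ (9 > 8) — not an equilibrium.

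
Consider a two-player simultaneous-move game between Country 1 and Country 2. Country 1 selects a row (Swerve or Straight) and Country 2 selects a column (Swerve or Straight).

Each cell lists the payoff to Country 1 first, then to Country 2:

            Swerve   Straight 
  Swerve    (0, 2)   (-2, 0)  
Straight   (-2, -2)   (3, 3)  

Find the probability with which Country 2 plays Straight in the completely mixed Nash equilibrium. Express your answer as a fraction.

2/7

Let y be the probability that Country 2 plays Swerve. In a completely mixed equilibrium, Country 1 must be indifferent between Swerve and Straight.
Country 1's expected payoff from Swerve is −2(1−y); from Straight it is −2y + 3(1−y).
Setting these equal: 2y − 2 = −5y + 3, so y = 5/7.
Therefore Country 2 plays Straight with probability 1 − 5/7 = 2/7.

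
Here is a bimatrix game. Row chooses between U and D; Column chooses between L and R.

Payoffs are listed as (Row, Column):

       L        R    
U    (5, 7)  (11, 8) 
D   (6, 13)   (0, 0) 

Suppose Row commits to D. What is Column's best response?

L

Against D, Column earns 13 from L and 0 from R.
So L is the best response.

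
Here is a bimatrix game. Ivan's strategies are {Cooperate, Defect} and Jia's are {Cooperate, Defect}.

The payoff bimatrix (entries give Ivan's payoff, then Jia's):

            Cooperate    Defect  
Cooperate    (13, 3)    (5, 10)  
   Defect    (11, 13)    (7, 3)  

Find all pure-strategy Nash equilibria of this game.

(Cooperate, Cooperate): Jia prefers Defect (10 > 3) — not an equilibrium.
(Cooperate, Defect): Ivan prefers Defect (7 > 5) — not an equilibrium.
(Defect, Cooperate): Ivan prefers Cooperate (13 > 11) — not an equilibrium.
(Defect, Defect): Jia prefers Cooperate (13 > 3) — not an equilibrium.

none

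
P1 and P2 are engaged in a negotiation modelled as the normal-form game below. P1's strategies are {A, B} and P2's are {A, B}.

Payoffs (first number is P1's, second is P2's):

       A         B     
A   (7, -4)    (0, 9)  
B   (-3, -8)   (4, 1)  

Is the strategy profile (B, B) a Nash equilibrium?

At (B, B), P1 earns 4; switching to A would give 0, so P1 has no profitable deviation.
P2 earns 1; switching to A would give -8, so P2 has no profitable deviation.
Neither player can gain by a unilateral deviation, so this profile is a Nash equilibrium.

Yes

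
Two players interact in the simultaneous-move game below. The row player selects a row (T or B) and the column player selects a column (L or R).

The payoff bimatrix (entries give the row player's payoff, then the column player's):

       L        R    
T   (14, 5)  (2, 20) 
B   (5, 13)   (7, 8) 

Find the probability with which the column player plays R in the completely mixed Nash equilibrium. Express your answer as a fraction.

9/14

Let c be the probability that the column player plays L. In a completely mixed equilibrium, the row player must be indifferent between T and B.
The row player's expected payoff from T is 14c + 2(1−c); from B it is 5c + 7(1−c).
Setting these equal: 12c + 2 = −2c + 7, so c = 5/14.
Therefore the column player plays R with probability 1 − 5/14 = 9/14.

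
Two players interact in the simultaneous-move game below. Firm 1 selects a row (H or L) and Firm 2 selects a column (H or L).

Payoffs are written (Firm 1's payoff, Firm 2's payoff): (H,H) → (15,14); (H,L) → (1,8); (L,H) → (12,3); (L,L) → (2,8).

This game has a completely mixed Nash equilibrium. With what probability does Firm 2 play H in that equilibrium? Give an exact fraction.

1/4

Let q be the probability that Firm 2 plays H. In a completely mixed equilibrium, Firm 1 must be indifferent between H and L.
Firm 1's expected payoff from H is 15q + (1−q); from L it is 12q + 2(1−q).
Setting these equal: 14q + 1 = 10q + 2, so q = 1/4.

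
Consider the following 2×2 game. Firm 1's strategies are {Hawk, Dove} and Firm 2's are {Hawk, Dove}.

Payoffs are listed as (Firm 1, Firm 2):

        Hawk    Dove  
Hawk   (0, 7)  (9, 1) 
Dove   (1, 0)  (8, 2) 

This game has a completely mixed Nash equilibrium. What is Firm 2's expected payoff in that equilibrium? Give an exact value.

7/4

First find x, the probability Firm 1 plays Hawk, from Firm 2's indifference between Hawk and Dove: 7x = x + 2(1−x), giving x = 1/4.
Since Firm 2 is indifferent in equilibrium, Firm 2's expected payoff equals the payoff from either column against (1/4, 3/4). Using Hawk: 7(1/4) = 7/4.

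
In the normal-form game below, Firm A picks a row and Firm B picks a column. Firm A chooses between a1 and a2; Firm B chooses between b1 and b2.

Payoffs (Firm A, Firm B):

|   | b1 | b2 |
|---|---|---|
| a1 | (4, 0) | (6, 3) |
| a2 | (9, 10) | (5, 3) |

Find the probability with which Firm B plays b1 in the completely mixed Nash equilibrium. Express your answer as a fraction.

Let y be the probability that Firm B plays b1. In a completely mixed equilibrium, Firm A must be indifferent between a1 and a2.
Firm A's expected payoff from a1 is 4y + 6(1−y); from a2 it is 9y + 5(1−y).
Setting these equal: −2y + 6 = 4y + 5, so y = 1/6.

1/6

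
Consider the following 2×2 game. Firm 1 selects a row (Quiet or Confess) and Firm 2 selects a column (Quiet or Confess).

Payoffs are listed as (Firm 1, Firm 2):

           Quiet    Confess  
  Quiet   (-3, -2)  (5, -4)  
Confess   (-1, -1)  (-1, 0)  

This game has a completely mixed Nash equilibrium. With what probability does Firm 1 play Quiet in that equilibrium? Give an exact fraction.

Let p be the probability that Firm 1 plays Quiet. In a completely mixed equilibrium, Firm 2 must be indifferent between Quiet and Confess.
Firm 2's expected payoff from Quiet is −2p − (1−p); from Confess it is −4p.
Setting these equal: −p − 1 = −4p, so p = 1/3.

1/3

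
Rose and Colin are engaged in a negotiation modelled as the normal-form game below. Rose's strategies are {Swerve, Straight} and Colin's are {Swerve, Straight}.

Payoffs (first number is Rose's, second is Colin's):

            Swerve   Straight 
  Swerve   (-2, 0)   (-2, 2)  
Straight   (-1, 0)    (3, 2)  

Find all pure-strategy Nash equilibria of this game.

(Straight, Straight)

(Swerve, Swerve): Rose prefers Straight (-1 > -2); Colin prefers Straight (2 > 0) — not an equilibrium.
(Swerve, Straight): Rose prefers Straight (3 > -2) — not an equilibrium.
(Straight, Swerve): Colin prefers Straight (2 > 0) — not an equilibrium.
(Straight, Straight): Rose gets 3 ≥ -2 from Swerve, and Colin gets 2 ≥ 0 from Swerve — Nash equilibrium.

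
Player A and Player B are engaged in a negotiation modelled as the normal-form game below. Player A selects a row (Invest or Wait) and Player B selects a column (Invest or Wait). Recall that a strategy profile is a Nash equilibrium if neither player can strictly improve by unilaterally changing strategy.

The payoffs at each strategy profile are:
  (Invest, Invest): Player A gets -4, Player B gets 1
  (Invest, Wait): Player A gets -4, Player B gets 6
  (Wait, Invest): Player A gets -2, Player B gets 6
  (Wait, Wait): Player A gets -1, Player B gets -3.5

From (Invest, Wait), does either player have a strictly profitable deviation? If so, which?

Player A at (Invest, Wait) earns -4; deviating to Wait yields -1 — a strict improvement.
Player B earns 6; deviating to Invest yields 1 — not better.
Only Player A has a strictly profitable deviation.

Player A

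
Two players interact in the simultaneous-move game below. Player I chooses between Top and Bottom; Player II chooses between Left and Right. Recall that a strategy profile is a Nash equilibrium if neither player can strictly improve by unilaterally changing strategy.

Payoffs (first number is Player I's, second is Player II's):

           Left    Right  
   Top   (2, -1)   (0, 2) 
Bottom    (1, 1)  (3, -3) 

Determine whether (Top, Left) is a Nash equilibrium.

At (Top, Left), Player I earns 2; switching to Bottom would give 1, so Player I has no profitable deviation.
Player II earns -1; switching to Right would give 2, so Player II would deviate.
Since at least one player can profitably deviate, this is not a Nash equilibrium.

No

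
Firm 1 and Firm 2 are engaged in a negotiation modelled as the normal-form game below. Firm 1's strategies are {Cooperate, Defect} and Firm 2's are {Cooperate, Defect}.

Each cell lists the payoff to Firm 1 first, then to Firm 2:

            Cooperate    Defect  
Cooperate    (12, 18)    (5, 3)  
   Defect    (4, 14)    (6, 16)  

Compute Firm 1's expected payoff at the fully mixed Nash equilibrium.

First find y, the probability Firm 2 plays Cooperate, from Firm 1's indifference between Cooperate and Defect: 12y + 5(1−y) = 4y + 6(1−y), giving y = 1/9.
Since Firm 1 is indifferent in equilibrium, Firm 1's expected payoff equals the payoff from either row against (1/9, 8/9). Using Cooperate: 12(1/9) + 5(8/9) = 52/9.

52/9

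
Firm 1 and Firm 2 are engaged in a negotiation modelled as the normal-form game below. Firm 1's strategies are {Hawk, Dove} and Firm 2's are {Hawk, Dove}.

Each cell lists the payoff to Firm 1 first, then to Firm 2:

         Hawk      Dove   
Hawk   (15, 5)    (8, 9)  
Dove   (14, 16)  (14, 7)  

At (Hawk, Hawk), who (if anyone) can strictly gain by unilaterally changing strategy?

Firm 2

Firm 1 at (Hawk, Hawk) earns 15; deviating to Dove yields 14 — not better.
Firm 2 earns 5; deviating to Dove yields 9 — a strict improvement.
Only Firm 2 has a strictly profitable deviation.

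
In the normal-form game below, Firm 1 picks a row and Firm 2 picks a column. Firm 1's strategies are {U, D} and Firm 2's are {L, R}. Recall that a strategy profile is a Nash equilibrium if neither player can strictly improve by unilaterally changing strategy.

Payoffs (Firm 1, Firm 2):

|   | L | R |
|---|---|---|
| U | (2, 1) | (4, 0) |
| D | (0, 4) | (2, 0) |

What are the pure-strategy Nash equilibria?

(U, L): Firm 1 gets 2 ≥ 0 from D, and Firm 2 gets 1 ≥ 0 from R — Nash equilibrium.
(U, R): Firm 2 prefers L (1 > 0) — not an equilibrium.
(D, L): Firm 1 prefers U (2 > 0) — not an equilibrium.
(D, R): Firm 1 prefers U (4 > 2); Firm 2 prefers L (4 > 0) — not an equilibrium.

(U, L)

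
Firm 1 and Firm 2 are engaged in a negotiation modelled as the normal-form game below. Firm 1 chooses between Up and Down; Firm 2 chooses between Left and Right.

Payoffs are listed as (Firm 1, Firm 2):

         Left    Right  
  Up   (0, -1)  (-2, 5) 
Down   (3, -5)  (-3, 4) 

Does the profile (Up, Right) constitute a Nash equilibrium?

Yes

At (Up, Right), Firm 1 earns -2; switching to Down would give -3, so Firm 1 has no profitable deviation.
Firm 2 earns 5; switching to Left would give -1, so Firm 2 has no profitable deviation.
Neither player can gain by a unilateral deviation, so this profile is a Nash equilibrium.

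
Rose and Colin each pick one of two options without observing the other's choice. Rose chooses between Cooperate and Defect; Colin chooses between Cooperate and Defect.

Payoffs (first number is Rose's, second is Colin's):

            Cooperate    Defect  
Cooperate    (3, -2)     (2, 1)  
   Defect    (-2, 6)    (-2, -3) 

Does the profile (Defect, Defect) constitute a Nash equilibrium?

No

At (Defect, Defect), Rose earns -2; switching to Cooperate would give 2, so Rose would deviate.
Colin earns -3; switching to Cooperate would give 6, so Colin would deviate.
Since at least one player can profitably deviate, this is not a Nash equilibrium.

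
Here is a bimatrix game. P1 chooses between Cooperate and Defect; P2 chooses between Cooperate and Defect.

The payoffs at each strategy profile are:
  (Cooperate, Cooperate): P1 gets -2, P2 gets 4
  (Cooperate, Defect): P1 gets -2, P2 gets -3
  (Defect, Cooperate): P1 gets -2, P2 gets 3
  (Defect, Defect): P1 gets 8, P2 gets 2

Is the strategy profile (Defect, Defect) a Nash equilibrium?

No

At (Defect, Defect), P1 earns 8; switching to Cooperate would give -2, so P1 has no profitable deviation.
P2 earns 2; switching to Cooperate would give 3, so P2 would deviate.
Since at least one player can profitably deviate, this is not a Nash equilibrium.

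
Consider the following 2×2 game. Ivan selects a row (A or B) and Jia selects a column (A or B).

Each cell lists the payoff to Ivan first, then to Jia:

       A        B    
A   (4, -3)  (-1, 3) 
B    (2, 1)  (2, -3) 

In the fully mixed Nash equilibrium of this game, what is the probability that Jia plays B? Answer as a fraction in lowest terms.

2/5

Let q be the probability that Jia plays A. In a completely mixed equilibrium, Ivan must be indifferent between A and B.
Ivan's expected payoff from A is 4q − (1−q); from B it is 2q + 2(1−q).
Setting these equal: 5q − 1 = 2, so q = 3/5.
Therefore Jia plays B with probability 1 − 3/5 = 2/5.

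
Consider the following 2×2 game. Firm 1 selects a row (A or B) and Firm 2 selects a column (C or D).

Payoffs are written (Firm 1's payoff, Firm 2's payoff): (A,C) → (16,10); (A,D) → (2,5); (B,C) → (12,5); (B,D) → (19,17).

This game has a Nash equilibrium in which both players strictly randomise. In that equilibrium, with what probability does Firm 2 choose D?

4/21

Let y be the probability that Firm 2 plays C. In a completely mixed equilibrium, Firm 1 must be indifferent between A and B.
Firm 1's expected payoff from A is 16y + 2(1−y); from B it is 12y + 19(1−y).
Setting these equal: 14y + 2 = −7y + 19, so y = 17/21.
Therefore Firm 2 plays D with probability 1 − 17/21 = 4/21.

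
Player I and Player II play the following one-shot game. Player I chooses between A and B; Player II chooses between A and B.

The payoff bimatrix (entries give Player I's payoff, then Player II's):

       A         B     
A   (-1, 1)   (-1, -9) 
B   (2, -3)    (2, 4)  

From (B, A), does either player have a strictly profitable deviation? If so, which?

Player I at (B, A) earns 2; deviating to A yields -1 — not better.
Player II earns -3; deviating to B yields 4 — a strict improvement.
Only Player II has a strictly profitable deviation.

Player II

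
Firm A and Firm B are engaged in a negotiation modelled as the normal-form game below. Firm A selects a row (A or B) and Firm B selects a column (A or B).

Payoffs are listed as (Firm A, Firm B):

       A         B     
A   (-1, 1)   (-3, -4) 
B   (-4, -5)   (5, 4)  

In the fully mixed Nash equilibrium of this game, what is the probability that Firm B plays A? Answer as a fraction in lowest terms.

Let c be the probability that Firm B plays A. In a completely mixed equilibrium, Firm A must be indifferent between A and B.
Firm A's expected payoff from A is −c − 3(1−c); from B it is −4c + 5(1−c).
Setting these equal: 2c − 3 = −9c + 5, so c = 8/11.

8/11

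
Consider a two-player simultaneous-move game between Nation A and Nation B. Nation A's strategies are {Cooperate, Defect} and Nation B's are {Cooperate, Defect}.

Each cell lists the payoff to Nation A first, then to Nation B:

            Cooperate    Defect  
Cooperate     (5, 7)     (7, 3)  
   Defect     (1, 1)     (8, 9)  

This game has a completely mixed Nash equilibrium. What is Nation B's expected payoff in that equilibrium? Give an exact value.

First find p, the probability Nation A plays Cooperate, from Nation B's indifference between Cooperate and Defect: 7p + (1−p) = 3p + 9(1−p), giving p = 2/3.
Since Nation B is indifferent in equilibrium, Nation B's expected payoff equals the payoff from either column against (2/3, 1/3). Using Cooperate: 7(2/3) + (1/3) = 5.

5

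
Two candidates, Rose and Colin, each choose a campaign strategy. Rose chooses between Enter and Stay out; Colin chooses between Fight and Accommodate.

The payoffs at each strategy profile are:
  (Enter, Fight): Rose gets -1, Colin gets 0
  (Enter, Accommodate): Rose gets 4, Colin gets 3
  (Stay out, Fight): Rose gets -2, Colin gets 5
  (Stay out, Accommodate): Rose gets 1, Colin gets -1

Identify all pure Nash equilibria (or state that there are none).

(Enter, Accommodate)

(Enter, Fight): Colin prefers Accommodate (3 > 0) — not an equilibrium.
(Enter, Accommodate): Rose gets 4 ≥ 1 from Stay out, and Colin gets 3 ≥ 0 from Fight — Nash equilibrium.
(Stay out, Fight): Rose prefers Enter (-1 > -2) — not an equilibrium.
(Stay out, Accommodate): Rose prefers Enter (4 > 1); Colin prefers Fight (5 > -1) — not an equilibrium.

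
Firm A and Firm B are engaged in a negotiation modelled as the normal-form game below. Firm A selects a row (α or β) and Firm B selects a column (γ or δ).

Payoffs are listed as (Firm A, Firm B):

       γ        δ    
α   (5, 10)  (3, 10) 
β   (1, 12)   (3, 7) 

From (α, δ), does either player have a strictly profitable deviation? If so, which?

Firm A at (α, δ) earns 3; deviating to β yields 3 — not better.
Firm B earns 10; deviating to γ yields 10 — not better.
Neither player can strictly improve; the profile is a Nash equilibrium.

Neither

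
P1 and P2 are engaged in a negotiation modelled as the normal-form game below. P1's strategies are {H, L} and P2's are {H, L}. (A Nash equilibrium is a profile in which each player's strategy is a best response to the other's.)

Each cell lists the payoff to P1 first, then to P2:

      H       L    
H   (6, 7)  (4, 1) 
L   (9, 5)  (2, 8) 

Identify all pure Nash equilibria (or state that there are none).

none

(H, H): P1 prefers L (9 > 6) — not an equilibrium.
(H, L): P2 prefers H (7 > 1) — not an equilibrium.
(L, H): P2 prefers L (8 > 5) — not an equilibrium.
(L, L): P1 prefers H (4 > 2) — not an equilibrium.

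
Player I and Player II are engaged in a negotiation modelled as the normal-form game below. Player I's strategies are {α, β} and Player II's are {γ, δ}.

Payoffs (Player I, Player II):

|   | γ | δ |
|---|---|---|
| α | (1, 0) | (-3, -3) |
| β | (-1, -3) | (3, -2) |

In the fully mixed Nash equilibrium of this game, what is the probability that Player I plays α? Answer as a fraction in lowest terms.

1/4

Let x be the probability that Player I plays α. In a completely mixed equilibrium, Player II must be indifferent between γ and δ.
Player II's expected payoff from γ is −3(1−x); from δ it is −3x − 2(1−x).
Setting these equal: 3x − 3 = −x − 2, so x = 1/4.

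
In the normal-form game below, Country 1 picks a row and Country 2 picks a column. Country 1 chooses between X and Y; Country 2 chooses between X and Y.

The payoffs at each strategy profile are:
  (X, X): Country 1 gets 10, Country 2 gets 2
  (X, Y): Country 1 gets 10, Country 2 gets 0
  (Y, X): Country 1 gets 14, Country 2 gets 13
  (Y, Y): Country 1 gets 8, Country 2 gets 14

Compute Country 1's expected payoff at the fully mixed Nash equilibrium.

First find q, the probability Country 2 plays X, from Country 1's indifference between X and Y: 10q + 10(1−q) = 14q + 8(1−q), giving q = 1/3.
Since Country 1 is indifferent in equilibrium, Country 1's expected payoff equals the payoff from either row against (1/3, 2/3). Using X: 10(1/3) + 10(2/3) = 10.

10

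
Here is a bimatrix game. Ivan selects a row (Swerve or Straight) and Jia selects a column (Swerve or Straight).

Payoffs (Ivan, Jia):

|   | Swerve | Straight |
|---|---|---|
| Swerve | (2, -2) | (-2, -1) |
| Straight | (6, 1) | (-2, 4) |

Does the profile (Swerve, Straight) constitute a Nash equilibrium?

Yes

At (Swerve, Straight), Ivan earns -2; switching to Straight would give -2, so Ivan has no profitable deviation.
Jia earns -1; switching to Swerve would give -2, so Jia has no profitable deviation.
Neither player can gain by a unilateral deviation, so this profile is a Nash equilibrium.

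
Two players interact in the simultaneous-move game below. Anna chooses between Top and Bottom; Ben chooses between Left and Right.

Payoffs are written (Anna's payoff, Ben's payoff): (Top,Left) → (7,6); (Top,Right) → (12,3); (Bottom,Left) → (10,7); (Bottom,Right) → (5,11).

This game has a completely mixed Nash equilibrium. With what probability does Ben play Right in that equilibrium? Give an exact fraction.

Let q be the probability that Ben plays Left. In a completely mixed equilibrium, Anna must be indifferent between Top and Bottom.
Anna's expected payoff from Top is 7q + 12(1−q); from Bottom it is 10q + 5(1−q).
Setting these equal: −5q + 12 = 5q + 5, so q = 7/10.
Therefore Ben plays Right with probability 1 − 7/10 = 3/10.

3/10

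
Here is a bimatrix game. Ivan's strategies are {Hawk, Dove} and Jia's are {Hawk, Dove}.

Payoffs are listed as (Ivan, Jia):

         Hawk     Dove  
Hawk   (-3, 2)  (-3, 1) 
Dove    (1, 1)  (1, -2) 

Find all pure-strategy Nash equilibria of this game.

(Dove, Hawk)

(Hawk, Hawk): Ivan prefers Dove (1 > -3) — not an equilibrium.
(Hawk, Dove): Ivan prefers Dove (1 > -3); Jia prefers Hawk (2 > 1) — not an equilibrium.
(Dove, Hawk): Ivan gets 1 ≥ -3 from Hawk, and Jia gets 1 ≥ -2 from Dove — Nash equilibrium.
(Dove, Dove): Jia prefers Hawk (1 > -2) — not an equilibrium.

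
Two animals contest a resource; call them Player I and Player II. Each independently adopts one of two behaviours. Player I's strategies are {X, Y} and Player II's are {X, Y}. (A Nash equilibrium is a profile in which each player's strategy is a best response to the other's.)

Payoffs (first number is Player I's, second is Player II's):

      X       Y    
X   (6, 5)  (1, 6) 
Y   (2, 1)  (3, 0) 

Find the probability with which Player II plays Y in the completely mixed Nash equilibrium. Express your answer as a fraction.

Let y be the probability that Player II plays X. In a completely mixed equilibrium, Player I must be indifferent between X and Y.
Player I's expected payoff from X is 6y + (1−y); from Y it is 2y + 3(1−y).
Setting these equal: 5y + 1 = −y + 3, so y = 1/3.
Therefore Player II plays Y with probability 1 − 1/3 = 2/3.

2/3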